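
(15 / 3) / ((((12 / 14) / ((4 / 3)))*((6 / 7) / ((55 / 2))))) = 13475 / 54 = 249.54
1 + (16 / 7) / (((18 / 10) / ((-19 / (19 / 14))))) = -151 / 9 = -16.78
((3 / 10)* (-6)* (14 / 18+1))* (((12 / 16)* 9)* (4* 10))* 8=-6912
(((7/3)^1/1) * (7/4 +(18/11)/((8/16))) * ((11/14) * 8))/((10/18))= 663/5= 132.60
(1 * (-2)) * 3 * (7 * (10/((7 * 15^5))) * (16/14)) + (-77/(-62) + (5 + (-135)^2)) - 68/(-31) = 400611367391/21971250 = 18233.44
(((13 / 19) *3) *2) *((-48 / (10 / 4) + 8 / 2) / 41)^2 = 23712 / 42025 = 0.56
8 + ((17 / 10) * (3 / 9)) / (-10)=2383 / 300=7.94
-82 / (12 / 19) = -129.83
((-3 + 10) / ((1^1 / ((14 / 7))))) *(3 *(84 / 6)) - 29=559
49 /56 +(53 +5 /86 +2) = 19241 /344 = 55.93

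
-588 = -588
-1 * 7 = -7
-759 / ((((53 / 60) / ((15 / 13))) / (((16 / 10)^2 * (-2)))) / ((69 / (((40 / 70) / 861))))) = 363617299584 / 689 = 527746443.52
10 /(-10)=-1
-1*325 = -325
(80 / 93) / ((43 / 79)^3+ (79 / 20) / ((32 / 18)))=0.36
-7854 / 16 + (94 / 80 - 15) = -5047 / 10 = -504.70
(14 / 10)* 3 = 21 / 5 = 4.20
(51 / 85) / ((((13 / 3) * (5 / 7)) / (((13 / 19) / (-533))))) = -63 / 253175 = -0.00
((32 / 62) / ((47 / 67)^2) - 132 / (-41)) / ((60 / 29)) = 86884087 / 42114585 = 2.06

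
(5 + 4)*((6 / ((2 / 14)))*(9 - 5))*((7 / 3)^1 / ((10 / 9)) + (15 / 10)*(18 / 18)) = 27216 / 5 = 5443.20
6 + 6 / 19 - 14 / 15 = 5.38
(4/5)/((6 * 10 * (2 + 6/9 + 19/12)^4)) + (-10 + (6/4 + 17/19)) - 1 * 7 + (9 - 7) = -3000482197/238034850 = -12.61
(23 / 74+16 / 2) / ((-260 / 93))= -11439 / 3848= -2.97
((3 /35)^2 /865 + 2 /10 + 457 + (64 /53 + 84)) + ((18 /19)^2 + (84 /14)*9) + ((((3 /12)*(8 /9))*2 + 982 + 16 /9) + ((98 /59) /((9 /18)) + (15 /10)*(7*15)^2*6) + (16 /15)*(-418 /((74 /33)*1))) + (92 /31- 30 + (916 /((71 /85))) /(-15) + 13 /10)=176238273245548058710943 /1753402215778431750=100512.18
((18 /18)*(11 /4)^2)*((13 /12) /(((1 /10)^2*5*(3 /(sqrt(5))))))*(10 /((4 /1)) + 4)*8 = 102245*sqrt(5) /36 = 6350.74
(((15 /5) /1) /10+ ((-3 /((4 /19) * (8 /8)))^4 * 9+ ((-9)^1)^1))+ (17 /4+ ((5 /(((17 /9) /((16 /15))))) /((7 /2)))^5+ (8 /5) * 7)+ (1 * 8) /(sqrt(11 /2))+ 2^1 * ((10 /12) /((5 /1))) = 8 * sqrt(22) /11+ 6801531017171092301 /18327196108032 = 371120.25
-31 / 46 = -0.67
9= 9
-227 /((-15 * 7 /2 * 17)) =454 /1785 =0.25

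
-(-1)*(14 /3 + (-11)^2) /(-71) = -377 /213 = -1.77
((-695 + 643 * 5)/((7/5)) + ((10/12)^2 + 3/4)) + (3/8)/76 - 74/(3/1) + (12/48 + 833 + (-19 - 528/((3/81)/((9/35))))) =-1074.80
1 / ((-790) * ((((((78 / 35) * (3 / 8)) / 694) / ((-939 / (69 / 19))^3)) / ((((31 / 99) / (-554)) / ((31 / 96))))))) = -32696502878449088 / 1027993029921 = -31806.15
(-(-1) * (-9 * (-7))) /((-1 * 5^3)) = -63 /125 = -0.50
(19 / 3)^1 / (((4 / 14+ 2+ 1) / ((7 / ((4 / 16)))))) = 3724 / 69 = 53.97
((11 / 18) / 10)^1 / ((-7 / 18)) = -11 / 70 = -0.16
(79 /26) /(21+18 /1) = 79 /1014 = 0.08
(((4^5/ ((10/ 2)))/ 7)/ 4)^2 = 65536/ 1225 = 53.50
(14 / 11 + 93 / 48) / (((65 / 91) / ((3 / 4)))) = 2373 / 704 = 3.37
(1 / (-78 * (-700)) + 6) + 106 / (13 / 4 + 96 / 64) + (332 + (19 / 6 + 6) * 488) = 1671475873 / 345800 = 4833.65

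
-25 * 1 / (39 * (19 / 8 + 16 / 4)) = -0.10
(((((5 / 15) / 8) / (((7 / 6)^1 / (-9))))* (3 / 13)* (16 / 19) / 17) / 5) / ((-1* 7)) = 0.00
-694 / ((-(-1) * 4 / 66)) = -11451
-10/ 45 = -2/ 9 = -0.22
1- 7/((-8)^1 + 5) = 10/3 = 3.33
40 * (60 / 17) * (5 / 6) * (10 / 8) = 147.06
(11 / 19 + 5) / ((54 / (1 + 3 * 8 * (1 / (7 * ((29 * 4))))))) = 583 / 5481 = 0.11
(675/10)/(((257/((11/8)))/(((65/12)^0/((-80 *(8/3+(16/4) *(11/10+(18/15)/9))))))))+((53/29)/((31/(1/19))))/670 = -443743049/752941411840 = -0.00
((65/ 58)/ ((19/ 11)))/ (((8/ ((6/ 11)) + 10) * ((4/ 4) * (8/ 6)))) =6435/ 326192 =0.02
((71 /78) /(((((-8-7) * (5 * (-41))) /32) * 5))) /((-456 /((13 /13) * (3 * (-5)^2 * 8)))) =-1136 /455715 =-0.00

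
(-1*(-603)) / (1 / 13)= 7839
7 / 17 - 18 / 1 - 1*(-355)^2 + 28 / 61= -130705688 / 1037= -126042.13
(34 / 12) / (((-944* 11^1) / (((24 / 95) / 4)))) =-17 / 986480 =-0.00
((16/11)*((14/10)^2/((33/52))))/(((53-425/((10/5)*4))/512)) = -166985728/9075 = -18400.63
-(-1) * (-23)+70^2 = 4877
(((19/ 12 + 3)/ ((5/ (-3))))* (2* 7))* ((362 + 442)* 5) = -154770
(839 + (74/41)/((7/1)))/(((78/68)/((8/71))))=82.44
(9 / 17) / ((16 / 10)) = 45 / 136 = 0.33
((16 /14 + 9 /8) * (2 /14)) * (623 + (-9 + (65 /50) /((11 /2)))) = 4290441 /21560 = 199.00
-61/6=-10.17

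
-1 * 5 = -5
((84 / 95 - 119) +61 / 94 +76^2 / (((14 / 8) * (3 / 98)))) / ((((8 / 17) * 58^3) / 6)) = 49050357431 / 6969400640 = 7.04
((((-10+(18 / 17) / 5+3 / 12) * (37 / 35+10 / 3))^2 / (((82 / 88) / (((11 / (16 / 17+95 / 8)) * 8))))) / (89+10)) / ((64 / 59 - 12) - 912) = -644700380921476 / 4558296978151875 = -0.14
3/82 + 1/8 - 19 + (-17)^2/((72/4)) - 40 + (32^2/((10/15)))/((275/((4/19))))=-41.61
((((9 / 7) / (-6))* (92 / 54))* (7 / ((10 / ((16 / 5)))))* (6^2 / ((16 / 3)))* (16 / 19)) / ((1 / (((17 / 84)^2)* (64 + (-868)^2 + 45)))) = -10017467702 / 69825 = -143465.34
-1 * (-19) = 19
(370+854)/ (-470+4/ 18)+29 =27899/ 1057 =26.39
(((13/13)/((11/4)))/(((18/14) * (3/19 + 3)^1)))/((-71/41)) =-5453/105435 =-0.05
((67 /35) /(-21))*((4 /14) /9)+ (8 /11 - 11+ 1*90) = 40608011 /509355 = 79.72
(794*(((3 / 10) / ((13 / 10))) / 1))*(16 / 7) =38112 / 91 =418.81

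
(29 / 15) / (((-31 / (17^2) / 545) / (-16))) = 14616464 / 93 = 157166.28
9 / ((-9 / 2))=-2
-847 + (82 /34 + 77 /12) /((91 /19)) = -15689489 /18564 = -845.16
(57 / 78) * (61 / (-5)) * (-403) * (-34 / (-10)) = 610793 / 50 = 12215.86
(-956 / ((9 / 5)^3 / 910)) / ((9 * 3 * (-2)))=54372500 / 19683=2762.41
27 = 27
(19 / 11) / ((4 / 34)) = 323 / 22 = 14.68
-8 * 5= -40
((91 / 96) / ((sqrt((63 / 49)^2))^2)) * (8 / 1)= 4459 / 972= 4.59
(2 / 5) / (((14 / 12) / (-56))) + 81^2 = 32709 / 5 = 6541.80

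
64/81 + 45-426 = -30797/81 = -380.21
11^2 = 121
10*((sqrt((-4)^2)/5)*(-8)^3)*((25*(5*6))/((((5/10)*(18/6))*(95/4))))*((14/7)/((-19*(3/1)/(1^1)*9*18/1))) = 1638400/87723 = 18.68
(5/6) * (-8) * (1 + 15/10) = -50/3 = -16.67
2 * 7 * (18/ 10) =126/ 5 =25.20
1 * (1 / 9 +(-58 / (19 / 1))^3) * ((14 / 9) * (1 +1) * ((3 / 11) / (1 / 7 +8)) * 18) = -685666408 / 12901779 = -53.15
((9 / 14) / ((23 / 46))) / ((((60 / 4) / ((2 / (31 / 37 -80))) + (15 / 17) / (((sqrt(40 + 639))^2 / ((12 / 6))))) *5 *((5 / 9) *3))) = -1098234 / 4226162375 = -0.00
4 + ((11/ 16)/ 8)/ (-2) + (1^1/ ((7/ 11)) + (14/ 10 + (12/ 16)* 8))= 115839/ 8960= 12.93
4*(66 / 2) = 132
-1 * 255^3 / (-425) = 39015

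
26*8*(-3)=-624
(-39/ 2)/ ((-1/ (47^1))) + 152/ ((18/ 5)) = 17257/ 18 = 958.72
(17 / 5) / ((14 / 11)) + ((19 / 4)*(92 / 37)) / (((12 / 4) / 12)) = 129279 / 2590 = 49.91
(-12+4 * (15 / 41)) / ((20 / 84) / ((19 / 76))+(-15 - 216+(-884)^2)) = -9072 / 672635545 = -0.00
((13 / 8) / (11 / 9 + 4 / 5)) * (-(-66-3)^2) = -214245 / 56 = -3825.80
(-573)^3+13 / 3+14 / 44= -12416745815 / 66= -188132512.35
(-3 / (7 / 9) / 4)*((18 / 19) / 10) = -0.09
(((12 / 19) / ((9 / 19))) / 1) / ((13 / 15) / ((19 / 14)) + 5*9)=380 / 13007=0.03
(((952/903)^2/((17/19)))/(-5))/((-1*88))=2584/915255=0.00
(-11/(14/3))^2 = 1089/196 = 5.56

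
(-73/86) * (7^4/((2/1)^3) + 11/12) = -527425/2064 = -255.54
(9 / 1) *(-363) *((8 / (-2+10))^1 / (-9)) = 363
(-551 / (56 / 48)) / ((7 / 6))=-19836 / 49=-404.82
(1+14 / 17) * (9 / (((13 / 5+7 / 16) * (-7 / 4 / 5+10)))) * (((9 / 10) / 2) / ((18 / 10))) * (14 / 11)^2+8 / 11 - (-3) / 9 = 1.29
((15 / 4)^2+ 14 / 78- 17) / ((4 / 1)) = -1721 / 2496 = -0.69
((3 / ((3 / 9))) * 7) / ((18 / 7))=49 / 2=24.50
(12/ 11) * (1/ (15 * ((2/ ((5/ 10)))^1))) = 1/ 55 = 0.02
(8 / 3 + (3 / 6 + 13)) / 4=97 / 24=4.04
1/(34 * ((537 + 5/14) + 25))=7/133841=0.00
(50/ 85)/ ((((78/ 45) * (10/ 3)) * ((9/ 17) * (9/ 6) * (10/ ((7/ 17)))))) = 7/ 1326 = 0.01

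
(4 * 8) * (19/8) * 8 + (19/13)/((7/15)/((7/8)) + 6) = 774877/1274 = 608.22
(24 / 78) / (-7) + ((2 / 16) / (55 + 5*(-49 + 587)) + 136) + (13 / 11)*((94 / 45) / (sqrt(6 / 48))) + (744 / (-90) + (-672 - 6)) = -219943729 / 399672 + 2444*sqrt(2) / 495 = -543.33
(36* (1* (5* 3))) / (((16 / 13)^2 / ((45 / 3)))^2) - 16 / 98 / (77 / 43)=3273224198779 / 61816832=52950.37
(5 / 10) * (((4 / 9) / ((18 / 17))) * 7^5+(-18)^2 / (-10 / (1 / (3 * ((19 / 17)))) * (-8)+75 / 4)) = 1858899527 / 526905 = 3527.96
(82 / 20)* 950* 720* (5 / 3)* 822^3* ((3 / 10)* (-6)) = -4672794324873600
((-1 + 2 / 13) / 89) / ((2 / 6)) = -33 / 1157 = -0.03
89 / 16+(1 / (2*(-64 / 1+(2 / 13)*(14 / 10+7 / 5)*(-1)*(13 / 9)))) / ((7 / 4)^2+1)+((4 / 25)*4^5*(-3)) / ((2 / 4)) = -3695263141 / 3780400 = -977.48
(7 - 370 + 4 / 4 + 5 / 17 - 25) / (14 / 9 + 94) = -29583 / 7310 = -4.05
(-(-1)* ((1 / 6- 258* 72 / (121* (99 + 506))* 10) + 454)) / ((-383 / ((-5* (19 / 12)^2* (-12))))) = -71611232465 / 403740216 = -177.37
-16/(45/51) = -272/15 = -18.13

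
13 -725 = -712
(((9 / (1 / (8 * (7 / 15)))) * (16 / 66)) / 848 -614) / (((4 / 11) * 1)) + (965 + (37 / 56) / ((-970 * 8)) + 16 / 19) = -722.63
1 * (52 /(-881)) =-52 /881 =-0.06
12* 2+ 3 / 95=2283 / 95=24.03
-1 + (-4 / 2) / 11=-13 / 11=-1.18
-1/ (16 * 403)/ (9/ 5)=-5/ 58032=-0.00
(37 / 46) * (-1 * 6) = -111 / 23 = -4.83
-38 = -38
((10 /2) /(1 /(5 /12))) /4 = 0.52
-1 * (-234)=234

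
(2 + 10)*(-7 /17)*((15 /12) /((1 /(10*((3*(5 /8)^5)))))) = -4921875 /278528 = -17.67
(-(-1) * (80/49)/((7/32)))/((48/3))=160/343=0.47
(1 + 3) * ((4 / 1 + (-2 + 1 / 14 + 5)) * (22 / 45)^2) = 6.76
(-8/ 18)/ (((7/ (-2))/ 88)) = 704/ 63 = 11.17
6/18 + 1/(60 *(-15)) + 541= 487199/900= 541.33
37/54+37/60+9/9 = 1243/540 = 2.30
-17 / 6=-2.83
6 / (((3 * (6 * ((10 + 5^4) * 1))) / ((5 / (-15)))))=-1 / 5715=-0.00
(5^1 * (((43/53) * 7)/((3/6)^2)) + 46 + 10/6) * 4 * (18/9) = 205112/159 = 1290.01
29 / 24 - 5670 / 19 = -135529 / 456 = -297.21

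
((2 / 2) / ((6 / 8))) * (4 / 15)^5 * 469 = 1921024 / 2278125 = 0.84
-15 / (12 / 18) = -45 / 2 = -22.50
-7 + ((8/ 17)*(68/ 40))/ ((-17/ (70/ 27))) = -3269/ 459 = -7.12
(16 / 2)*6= 48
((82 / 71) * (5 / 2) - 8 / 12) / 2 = 473 / 426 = 1.11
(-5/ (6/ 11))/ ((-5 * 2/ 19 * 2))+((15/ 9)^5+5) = 51649/ 1944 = 26.57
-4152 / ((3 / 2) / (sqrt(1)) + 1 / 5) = -41520 / 17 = -2442.35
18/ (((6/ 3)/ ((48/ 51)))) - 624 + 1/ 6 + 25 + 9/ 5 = -300167/ 510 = -588.56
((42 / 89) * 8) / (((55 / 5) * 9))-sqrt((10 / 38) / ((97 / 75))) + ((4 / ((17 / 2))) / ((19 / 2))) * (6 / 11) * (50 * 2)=2599376 / 948651-5 * sqrt(27645) / 1843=2.29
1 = 1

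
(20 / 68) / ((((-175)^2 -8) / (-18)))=-90 / 520489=-0.00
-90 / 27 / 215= -2 / 129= -0.02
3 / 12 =1 / 4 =0.25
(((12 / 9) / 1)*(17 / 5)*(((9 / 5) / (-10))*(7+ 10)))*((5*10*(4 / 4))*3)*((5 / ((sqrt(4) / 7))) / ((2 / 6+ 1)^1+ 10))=-3213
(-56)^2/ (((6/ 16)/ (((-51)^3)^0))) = 25088/ 3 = 8362.67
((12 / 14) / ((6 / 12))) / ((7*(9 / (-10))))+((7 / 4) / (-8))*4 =-1349 / 1176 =-1.15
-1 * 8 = -8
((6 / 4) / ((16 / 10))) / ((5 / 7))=21 / 16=1.31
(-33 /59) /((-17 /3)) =99 /1003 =0.10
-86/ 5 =-17.20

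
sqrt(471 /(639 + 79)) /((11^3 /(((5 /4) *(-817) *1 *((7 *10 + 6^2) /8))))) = -216505 *sqrt(338178) /15290528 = -8.23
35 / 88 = 0.40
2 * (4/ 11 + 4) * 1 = 8.73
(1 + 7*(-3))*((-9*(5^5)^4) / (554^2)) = 4291534423828125 / 76729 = 55931061578.13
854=854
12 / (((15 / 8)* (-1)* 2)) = -16 / 5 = -3.20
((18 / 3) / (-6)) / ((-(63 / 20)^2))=400 / 3969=0.10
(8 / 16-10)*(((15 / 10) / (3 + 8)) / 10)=-57 / 440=-0.13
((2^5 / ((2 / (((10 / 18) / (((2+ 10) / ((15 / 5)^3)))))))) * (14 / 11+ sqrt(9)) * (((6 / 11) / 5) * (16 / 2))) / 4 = 2256 / 121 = 18.64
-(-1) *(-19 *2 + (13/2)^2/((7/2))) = -363/14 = -25.93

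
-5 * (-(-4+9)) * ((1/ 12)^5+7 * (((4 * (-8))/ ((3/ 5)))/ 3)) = -774143975/ 248832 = -3111.11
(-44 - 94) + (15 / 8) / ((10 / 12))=-543 / 4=-135.75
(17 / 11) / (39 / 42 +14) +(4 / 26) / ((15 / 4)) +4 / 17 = 2894854 / 7621185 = 0.38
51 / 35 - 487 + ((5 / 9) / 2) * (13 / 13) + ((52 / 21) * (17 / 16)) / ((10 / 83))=-463.43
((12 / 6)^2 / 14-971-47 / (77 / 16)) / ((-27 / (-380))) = -28688860 / 2079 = -13799.36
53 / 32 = 1.66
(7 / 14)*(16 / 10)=4 / 5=0.80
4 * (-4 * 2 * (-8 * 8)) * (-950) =-1945600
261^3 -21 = 17779560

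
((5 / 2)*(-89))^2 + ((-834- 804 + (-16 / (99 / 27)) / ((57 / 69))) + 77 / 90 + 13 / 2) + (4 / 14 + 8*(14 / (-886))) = 5584552304941 / 116659620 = 47870.48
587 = 587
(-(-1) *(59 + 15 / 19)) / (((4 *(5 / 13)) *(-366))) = -1846 / 17385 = -0.11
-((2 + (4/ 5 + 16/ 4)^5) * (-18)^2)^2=-682627683948.45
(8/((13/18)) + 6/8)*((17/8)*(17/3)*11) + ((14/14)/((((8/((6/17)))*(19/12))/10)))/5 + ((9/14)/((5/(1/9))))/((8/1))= 7367682453/4702880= 1566.63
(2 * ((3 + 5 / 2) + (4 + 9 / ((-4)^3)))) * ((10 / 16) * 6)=8985 / 128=70.20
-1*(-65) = 65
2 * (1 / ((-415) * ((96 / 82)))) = -41 / 9960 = -0.00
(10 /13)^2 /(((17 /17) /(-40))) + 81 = 9689 /169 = 57.33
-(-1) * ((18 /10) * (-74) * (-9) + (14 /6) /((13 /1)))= 233801 /195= 1198.98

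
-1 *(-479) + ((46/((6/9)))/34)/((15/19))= 481.57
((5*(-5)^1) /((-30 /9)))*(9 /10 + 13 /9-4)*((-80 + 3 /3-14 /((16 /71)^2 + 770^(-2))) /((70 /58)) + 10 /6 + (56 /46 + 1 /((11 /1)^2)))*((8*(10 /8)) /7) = 1923021284772532111 /372578363403246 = 5161.39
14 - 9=5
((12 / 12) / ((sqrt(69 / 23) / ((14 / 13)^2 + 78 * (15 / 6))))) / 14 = 33151 * sqrt(3) / 7098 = 8.09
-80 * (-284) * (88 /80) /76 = 6248 /19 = 328.84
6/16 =3/8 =0.38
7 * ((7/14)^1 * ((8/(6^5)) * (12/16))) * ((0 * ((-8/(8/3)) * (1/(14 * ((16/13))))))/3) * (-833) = 0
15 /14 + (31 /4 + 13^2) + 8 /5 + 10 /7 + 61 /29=106113 /580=182.95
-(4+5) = -9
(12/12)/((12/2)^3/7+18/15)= 35/1122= 0.03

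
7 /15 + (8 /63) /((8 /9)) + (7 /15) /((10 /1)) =689 /1050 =0.66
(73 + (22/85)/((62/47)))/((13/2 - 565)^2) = 771488/3287660515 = 0.00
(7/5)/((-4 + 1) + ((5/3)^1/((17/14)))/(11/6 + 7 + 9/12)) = -2737/5585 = -0.49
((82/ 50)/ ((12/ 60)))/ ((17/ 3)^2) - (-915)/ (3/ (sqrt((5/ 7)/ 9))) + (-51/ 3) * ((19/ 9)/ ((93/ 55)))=-25361572/ 1209465 + 305 * sqrt(35)/ 21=64.95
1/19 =0.05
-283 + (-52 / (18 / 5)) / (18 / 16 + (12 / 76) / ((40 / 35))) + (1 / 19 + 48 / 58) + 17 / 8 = -291.43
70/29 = 2.41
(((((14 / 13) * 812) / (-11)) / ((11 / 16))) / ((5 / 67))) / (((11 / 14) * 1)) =-170610944 / 86515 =-1972.04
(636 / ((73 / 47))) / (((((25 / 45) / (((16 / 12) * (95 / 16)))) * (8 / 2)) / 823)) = 350565903 / 292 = 1200568.16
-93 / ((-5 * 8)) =93 / 40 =2.32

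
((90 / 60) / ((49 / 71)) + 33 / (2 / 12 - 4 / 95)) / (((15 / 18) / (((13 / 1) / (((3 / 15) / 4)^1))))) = 289926468 / 3479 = 83336.15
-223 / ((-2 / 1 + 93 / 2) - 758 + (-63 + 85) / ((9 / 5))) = 4014 / 12623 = 0.32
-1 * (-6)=6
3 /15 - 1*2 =-9 /5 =-1.80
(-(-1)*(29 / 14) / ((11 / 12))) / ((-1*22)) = -87 / 847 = -0.10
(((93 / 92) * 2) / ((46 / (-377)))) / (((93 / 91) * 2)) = -34307 / 4232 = -8.11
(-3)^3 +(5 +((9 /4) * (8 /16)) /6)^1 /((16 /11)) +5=-4719 /256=-18.43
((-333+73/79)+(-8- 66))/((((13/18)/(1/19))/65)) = -2887200/1501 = -1923.52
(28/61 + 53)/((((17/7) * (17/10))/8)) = 1826160/17629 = 103.59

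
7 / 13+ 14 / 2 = 98 / 13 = 7.54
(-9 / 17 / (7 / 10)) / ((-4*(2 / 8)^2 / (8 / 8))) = 360 / 119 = 3.03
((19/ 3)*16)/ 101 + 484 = 146956/ 303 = 485.00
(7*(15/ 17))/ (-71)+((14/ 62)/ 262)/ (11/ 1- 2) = -7666841/ 88229286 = -0.09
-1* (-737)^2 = -543169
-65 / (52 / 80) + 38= -62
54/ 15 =18/ 5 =3.60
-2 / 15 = -0.13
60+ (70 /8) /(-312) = 74845 /1248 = 59.97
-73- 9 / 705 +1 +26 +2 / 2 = -10578 / 235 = -45.01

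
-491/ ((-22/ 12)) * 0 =0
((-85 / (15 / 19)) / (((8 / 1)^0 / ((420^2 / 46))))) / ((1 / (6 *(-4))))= 227908800 / 23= 9909078.26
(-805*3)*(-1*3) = 7245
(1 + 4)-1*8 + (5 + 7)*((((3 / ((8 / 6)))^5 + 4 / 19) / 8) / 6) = 892555 / 77824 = 11.47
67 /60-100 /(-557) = 43319 /33420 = 1.30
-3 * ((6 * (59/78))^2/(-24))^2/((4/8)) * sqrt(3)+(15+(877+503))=1387.35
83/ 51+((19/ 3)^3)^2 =799800146/ 12393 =64536.44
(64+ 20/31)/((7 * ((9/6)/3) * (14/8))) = 16032/1519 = 10.55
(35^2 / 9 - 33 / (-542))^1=136.17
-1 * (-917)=917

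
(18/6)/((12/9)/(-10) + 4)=45/58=0.78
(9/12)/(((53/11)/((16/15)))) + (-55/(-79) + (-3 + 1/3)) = -113327/62805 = -1.80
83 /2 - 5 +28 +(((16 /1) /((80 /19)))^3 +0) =29843 /250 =119.37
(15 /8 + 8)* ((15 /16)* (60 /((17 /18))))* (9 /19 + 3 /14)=29275425 /72352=404.62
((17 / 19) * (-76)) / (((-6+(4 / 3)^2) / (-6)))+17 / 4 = -7021 / 76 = -92.38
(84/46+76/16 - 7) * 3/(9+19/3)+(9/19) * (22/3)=272643/80408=3.39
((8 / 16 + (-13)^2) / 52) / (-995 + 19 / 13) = -339 / 103328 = -0.00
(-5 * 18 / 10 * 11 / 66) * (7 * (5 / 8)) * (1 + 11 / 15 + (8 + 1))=-1127 / 16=-70.44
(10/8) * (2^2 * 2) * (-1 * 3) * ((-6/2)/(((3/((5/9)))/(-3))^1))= -50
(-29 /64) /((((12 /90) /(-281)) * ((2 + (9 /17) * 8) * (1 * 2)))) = 2077995 /27136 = 76.58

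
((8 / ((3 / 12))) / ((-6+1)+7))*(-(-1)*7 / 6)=56 / 3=18.67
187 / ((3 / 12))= 748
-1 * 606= -606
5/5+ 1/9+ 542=4888/9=543.11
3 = 3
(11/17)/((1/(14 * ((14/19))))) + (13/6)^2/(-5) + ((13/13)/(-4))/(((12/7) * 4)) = 5.70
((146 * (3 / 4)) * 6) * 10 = 6570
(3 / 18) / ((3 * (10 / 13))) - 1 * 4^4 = -46067 / 180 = -255.93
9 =9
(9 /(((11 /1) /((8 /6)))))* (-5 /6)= -10 /11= -0.91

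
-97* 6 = -582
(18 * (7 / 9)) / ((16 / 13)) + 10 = 171 / 8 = 21.38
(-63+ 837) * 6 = 4644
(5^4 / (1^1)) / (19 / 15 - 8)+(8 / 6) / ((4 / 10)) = -27115 / 303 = -89.49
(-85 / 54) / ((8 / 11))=-935 / 432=-2.16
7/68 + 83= 5651/68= 83.10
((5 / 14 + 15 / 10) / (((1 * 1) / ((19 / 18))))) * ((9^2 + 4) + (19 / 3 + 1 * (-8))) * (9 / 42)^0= 30875 / 189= 163.36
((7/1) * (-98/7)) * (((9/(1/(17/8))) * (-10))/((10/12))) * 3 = 67473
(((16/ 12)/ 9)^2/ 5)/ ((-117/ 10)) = -0.00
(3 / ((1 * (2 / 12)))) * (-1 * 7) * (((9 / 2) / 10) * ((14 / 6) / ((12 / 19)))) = -209.48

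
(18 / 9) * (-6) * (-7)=84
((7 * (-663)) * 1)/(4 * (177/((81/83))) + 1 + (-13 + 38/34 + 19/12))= -655452/101147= -6.48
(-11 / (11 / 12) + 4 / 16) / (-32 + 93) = -47 / 244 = -0.19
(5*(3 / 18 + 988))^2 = 878826025 / 36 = 24411834.03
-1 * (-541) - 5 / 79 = 42734 / 79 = 540.94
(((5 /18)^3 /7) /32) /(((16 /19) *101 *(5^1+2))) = 2375 /14777634816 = 0.00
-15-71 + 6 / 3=-84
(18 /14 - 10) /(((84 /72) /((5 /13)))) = -1830 /637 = -2.87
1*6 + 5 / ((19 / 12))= 174 / 19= 9.16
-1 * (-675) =675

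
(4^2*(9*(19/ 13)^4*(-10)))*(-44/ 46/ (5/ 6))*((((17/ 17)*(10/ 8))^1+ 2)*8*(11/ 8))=13624278624/ 50531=269622.18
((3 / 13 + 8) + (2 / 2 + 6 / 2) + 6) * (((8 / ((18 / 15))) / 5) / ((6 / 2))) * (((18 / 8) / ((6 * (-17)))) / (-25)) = 79 / 11050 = 0.01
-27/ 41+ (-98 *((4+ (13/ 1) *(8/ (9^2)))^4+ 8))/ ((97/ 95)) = -12940368641759339/ 171196809417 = -75587.67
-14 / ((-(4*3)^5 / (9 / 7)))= 1 / 13824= 0.00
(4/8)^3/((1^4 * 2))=1/16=0.06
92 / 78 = 46 / 39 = 1.18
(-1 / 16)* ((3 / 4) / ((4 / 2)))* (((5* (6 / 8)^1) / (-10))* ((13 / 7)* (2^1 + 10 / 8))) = 1521 / 28672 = 0.05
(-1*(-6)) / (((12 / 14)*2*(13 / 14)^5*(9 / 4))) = 7529536 / 3341637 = 2.25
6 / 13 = 0.46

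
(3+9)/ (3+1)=3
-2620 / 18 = -145.56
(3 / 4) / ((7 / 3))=9 / 28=0.32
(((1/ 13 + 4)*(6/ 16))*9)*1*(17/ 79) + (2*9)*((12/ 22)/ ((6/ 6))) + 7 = 1787557/ 90376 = 19.78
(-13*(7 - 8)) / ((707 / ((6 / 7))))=78 / 4949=0.02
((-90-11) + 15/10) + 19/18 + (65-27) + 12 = -436/9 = -48.44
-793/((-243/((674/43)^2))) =360240868/449307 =801.77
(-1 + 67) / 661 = 66 / 661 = 0.10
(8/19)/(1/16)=6.74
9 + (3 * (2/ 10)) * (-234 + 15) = -612/ 5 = -122.40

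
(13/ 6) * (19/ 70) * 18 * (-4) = -1482/ 35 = -42.34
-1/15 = -0.07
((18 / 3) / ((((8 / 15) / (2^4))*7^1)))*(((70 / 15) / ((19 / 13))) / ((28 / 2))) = 780 / 133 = 5.86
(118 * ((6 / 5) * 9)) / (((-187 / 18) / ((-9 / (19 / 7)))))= 7225848 / 17765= 406.75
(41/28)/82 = 0.02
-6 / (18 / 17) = -17 / 3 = -5.67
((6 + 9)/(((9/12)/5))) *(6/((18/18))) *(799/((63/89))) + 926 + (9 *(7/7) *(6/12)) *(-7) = 28481969/42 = 678142.12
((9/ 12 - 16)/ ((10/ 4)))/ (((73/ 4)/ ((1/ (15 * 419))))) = -122/ 2294025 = -0.00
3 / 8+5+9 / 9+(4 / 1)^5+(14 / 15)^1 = 123757 / 120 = 1031.31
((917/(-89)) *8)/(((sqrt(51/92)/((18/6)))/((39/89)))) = -572208 *sqrt(1173)/134657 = -145.54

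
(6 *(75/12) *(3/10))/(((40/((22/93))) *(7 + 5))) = 11/1984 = 0.01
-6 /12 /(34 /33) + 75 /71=2757 /4828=0.57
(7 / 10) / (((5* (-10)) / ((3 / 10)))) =-21 / 5000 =-0.00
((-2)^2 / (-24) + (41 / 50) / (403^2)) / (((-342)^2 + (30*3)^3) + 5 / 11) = -22330561 / 113348598906075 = -0.00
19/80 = 0.24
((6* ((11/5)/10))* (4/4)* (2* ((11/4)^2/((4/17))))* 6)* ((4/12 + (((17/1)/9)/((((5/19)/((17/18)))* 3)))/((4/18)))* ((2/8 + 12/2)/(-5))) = -128317717/19200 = -6683.21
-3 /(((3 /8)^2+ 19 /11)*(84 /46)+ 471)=-8096 /1280277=-0.01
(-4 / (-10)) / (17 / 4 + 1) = 8 / 105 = 0.08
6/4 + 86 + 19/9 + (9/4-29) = 2263/36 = 62.86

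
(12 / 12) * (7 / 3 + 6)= 25 / 3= 8.33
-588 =-588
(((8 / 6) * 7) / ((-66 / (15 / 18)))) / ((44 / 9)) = -35 / 1452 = -0.02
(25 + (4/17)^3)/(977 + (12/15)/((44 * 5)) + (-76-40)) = 33794475/1163280488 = 0.03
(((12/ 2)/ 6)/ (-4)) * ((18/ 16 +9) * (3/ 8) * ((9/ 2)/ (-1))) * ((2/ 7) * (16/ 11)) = 2187/ 1232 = 1.78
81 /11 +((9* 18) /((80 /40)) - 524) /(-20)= 6493 /220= 29.51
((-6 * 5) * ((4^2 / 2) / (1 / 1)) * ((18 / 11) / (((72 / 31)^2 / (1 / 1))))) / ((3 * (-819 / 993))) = 1590455 / 54054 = 29.42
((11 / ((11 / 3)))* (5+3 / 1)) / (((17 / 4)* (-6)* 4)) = -4 / 17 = -0.24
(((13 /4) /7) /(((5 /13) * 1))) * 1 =169 /140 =1.21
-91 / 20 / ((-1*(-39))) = -7 / 60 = -0.12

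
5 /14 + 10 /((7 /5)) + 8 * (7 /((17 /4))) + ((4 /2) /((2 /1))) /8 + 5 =3509 /136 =25.80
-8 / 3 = -2.67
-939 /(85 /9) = -8451 /85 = -99.42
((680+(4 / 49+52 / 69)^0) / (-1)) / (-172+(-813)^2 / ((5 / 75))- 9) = -681 / 9914354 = -0.00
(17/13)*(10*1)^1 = 170/13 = 13.08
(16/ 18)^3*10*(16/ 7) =81920/ 5103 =16.05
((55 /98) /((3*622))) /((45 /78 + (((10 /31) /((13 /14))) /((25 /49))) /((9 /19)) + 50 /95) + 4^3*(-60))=-6317025 /80599325216998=-0.00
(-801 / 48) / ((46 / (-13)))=3471 / 736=4.72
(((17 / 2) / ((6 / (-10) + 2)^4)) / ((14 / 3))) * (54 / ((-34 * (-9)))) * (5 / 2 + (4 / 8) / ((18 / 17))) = 66875 / 268912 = 0.25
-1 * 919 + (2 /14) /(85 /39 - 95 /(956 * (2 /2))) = -498874031 /542885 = -918.93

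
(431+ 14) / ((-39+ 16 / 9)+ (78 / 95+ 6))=-380475 / 25993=-14.64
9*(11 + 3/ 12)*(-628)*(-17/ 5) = 216189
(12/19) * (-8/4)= -24/19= -1.26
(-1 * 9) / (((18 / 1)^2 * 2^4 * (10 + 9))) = -1 / 10944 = -0.00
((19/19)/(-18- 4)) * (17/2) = -17/44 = -0.39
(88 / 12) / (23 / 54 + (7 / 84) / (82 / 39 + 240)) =7478064 / 434683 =17.20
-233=-233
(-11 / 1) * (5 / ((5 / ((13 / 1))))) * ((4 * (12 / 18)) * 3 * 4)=-4576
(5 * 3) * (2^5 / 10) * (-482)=-23136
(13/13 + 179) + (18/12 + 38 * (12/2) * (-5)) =-1917/2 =-958.50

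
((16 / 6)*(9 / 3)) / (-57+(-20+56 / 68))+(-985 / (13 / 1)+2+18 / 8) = -4823177 / 67340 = -71.62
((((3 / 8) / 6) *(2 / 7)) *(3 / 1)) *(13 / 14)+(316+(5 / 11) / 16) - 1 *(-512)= 3570673 / 4312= 828.08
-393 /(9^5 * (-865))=131 /17025795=0.00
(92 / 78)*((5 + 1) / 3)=92 / 39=2.36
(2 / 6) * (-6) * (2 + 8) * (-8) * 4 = 640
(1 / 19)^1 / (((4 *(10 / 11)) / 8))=11 / 95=0.12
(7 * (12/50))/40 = 21/500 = 0.04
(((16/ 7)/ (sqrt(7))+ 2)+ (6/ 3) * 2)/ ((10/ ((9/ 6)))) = 12 * sqrt(7)/ 245+ 9/ 10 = 1.03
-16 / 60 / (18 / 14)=-28 / 135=-0.21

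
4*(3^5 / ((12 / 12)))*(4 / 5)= 3888 / 5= 777.60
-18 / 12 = -3 / 2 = -1.50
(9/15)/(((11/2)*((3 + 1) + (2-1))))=6/275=0.02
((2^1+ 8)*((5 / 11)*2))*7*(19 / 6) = 6650 / 33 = 201.52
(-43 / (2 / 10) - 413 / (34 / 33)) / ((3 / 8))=-83756 / 51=-1642.27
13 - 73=-60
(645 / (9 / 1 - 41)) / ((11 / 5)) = -3225 / 352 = -9.16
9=9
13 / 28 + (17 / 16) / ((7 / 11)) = 239 / 112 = 2.13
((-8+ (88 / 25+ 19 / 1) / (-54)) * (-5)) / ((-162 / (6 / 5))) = -11363 / 36450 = -0.31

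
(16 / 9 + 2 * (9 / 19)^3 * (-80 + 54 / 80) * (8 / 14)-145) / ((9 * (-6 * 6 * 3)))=0.16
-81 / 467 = -0.17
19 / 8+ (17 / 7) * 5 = 813 / 56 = 14.52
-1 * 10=-10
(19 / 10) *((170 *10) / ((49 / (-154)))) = -71060 / 7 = -10151.43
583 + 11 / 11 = 584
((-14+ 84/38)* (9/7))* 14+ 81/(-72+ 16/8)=-283779/1330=-213.37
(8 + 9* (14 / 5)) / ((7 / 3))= 498 / 35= 14.23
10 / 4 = 5 / 2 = 2.50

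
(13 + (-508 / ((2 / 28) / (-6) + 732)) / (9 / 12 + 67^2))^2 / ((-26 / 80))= -8242657928573091883240 / 15851642207767224157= -519.99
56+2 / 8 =225 / 4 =56.25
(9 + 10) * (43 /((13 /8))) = 6536 /13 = 502.77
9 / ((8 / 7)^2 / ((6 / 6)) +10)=441 / 554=0.80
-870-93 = -963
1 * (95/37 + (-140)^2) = 725295/37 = 19602.57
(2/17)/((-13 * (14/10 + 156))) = -10/173927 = -0.00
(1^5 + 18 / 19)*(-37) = -1369 / 19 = -72.05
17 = 17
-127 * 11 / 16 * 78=-54483 / 8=-6810.38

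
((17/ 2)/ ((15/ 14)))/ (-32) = -119/ 480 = -0.25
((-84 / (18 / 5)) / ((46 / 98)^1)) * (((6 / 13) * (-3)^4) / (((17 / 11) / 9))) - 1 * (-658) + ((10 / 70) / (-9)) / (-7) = -22784580083 / 2241603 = -10164.41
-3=-3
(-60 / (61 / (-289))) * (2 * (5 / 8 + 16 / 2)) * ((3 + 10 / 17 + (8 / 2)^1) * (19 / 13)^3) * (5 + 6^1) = 171250744995 / 134017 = 1277828.52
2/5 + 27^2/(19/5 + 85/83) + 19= 1706869/10010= 170.52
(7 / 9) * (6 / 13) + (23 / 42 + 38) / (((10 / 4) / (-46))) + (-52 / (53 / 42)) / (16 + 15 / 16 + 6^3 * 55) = -1394643762968 / 1967277585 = -708.92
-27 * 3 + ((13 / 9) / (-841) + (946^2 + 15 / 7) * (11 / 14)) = 521509843597 / 741762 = 703068.97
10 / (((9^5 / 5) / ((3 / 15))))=10 / 59049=0.00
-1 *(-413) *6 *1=2478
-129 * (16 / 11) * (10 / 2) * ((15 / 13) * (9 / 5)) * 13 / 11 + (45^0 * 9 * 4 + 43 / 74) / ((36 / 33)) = -243829303 / 107448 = -2269.28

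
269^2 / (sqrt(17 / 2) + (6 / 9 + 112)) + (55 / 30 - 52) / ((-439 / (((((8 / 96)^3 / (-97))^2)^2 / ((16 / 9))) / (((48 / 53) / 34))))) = 13017838694770235434360891714282127 / 20255308493451661454502568919040 - 651249 * sqrt(34) / 228335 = 626.06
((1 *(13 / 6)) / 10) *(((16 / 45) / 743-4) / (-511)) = 434603 / 256279275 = 0.00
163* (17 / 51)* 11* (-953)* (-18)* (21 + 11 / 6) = 234095873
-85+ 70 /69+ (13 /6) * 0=-5795 /69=-83.99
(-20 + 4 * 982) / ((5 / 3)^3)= 105516 / 125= 844.13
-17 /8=-2.12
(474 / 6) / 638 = 79 / 638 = 0.12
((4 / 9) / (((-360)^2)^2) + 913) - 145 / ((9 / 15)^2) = 19281991680001 / 37791360000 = 510.22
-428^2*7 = -1282288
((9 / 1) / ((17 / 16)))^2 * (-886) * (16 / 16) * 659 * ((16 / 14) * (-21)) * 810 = 235364186972160 / 289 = 814408951460.76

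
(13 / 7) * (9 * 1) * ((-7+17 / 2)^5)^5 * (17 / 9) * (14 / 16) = 187250782686903 / 268435456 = 697563.52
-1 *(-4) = 4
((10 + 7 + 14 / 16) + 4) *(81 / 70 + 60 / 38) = 18195 / 304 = 59.85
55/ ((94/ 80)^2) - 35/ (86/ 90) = 304825/ 94987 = 3.21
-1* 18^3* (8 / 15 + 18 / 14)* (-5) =371304 / 7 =53043.43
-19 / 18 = -1.06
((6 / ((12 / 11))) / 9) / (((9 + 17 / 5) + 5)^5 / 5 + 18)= 171875 / 89720828226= 0.00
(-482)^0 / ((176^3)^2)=1 / 29721861554176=0.00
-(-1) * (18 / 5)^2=324 / 25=12.96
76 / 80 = 19 / 20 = 0.95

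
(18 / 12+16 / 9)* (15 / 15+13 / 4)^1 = 1003 / 72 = 13.93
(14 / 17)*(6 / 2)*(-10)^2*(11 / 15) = 3080 / 17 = 181.18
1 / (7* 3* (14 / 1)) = 1 / 294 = 0.00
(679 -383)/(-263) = -296/263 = -1.13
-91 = -91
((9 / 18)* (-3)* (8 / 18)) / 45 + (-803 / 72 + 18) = 7379 / 1080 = 6.83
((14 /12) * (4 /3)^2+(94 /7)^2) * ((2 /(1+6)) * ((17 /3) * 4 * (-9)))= -32818976 /3087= -10631.35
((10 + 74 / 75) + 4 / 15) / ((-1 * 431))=-844 / 32325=-0.03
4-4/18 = 34/9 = 3.78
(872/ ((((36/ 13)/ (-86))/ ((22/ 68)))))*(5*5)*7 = -234584350/ 153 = -1533231.05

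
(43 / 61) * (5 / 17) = 0.21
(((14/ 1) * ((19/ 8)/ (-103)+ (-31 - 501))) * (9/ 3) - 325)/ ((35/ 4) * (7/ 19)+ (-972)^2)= -177460513/ 7395794387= -0.02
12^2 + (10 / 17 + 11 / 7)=17393 / 119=146.16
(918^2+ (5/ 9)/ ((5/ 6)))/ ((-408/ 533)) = -673758371/ 612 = -1100912.37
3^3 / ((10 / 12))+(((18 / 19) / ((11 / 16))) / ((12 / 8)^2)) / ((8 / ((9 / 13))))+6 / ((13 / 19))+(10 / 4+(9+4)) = 1541143 / 27170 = 56.72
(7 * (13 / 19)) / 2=91 / 38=2.39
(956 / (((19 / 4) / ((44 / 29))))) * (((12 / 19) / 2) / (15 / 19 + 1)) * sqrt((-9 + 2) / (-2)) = 252384 * sqrt(14) / 9367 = 100.82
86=86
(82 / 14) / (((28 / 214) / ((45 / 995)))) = 39483 / 19502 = 2.02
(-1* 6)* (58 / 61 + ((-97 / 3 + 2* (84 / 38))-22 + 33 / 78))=4387967 / 15067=291.23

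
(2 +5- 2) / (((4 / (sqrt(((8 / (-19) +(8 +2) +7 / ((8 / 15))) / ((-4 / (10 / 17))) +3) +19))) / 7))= 35 *sqrt(107787) / 304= 37.80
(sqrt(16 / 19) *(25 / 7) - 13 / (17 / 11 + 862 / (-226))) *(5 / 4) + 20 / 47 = 125 *sqrt(19) / 133 + 17119 / 2256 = 11.68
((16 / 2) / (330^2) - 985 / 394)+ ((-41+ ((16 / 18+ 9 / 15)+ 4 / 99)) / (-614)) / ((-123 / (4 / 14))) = -35982604747 / 14392605150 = -2.50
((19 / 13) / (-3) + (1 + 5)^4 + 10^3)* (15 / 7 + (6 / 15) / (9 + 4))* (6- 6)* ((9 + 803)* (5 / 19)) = 0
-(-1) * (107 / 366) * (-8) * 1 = -428 / 183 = -2.34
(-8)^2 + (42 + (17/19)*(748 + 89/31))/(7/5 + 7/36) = 86499212/169043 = 511.70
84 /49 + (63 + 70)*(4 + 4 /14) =4002 /7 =571.71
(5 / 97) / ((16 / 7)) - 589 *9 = -8227117 / 1552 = -5300.98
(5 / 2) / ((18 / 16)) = 20 / 9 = 2.22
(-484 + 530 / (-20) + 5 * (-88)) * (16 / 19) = -15208 / 19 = -800.42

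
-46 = -46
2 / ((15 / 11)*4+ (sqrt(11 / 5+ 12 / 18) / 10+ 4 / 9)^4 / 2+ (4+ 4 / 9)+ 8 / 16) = 27178486093489401000000 / 141814440674595098159161 - 3490917043680000000*sqrt(645) / 141814440674595098159161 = 0.19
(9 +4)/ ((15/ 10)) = 26/ 3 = 8.67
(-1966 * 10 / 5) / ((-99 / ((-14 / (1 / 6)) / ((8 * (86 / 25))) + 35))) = 5401585 / 4257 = 1268.87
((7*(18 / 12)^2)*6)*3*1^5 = 567 / 2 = 283.50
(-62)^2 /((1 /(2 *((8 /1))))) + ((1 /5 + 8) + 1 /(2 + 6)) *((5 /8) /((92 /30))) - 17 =181022723 /2944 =61488.70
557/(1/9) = 5013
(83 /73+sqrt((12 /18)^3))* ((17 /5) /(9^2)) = 34* sqrt(6) /3645+1411 /29565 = 0.07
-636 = -636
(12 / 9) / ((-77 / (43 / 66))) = -86 / 7623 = -0.01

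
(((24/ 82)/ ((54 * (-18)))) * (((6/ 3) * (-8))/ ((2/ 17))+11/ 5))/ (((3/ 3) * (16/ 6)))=0.02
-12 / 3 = -4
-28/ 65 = -0.43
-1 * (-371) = 371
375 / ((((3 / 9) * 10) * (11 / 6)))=675 / 11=61.36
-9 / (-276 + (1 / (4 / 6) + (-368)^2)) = -18 / 270299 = -0.00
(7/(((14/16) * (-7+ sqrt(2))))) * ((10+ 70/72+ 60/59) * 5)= -85.85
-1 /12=-0.08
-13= -13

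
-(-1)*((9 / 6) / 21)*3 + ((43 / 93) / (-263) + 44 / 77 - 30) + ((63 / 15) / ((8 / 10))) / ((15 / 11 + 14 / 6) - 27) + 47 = 9247291073 / 526651188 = 17.56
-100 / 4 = -25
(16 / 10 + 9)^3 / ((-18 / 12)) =-297754 / 375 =-794.01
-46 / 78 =-23 / 39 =-0.59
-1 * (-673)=673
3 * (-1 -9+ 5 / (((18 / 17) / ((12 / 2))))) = 55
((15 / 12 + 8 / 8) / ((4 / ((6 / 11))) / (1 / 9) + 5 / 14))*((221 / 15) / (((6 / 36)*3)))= 4641 / 4645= 1.00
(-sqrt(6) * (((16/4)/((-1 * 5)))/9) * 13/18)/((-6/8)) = -104 * sqrt(6)/1215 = -0.21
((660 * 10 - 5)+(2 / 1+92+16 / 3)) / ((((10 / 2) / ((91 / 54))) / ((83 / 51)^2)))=12590012617 / 2106810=5975.87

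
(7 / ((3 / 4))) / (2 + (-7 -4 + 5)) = -7 / 3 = -2.33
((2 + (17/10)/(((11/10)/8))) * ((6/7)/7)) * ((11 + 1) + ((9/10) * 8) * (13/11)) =1069344/29645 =36.07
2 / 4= 1 / 2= 0.50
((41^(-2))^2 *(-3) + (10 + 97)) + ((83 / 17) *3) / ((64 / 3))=331074632779 / 3074427968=107.69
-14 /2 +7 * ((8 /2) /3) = 7 /3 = 2.33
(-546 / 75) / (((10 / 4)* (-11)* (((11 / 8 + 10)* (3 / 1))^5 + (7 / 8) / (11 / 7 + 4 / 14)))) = 22151168 / 3872230934081125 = 0.00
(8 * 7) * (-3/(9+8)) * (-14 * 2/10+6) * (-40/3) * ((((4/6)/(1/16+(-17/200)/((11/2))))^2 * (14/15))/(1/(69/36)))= 151465.80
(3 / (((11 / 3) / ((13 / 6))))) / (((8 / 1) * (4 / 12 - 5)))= -117 / 2464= -0.05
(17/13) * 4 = 68/13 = 5.23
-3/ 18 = -1/ 6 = -0.17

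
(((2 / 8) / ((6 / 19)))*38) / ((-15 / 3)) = -361 / 60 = -6.02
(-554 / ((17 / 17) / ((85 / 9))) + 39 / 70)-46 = -3324929 / 630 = -5277.67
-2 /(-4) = 0.50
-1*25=-25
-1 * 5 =-5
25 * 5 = 125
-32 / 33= -0.97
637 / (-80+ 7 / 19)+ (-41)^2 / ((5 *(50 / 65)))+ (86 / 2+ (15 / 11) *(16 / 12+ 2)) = 396607779 / 832150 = 476.61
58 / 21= 2.76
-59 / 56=-1.05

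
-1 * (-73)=73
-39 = -39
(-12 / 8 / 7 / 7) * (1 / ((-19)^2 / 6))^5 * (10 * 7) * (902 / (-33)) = 3188160 / 42917463804607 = 0.00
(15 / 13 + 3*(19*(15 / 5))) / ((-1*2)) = -1119 / 13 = -86.08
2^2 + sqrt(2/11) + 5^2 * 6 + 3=sqrt(22)/11 + 157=157.43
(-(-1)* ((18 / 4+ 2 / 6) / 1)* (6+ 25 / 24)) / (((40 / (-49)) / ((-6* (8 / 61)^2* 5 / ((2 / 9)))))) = 720447 / 7442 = 96.81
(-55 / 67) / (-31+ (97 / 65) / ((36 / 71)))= 128700 / 4398751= 0.03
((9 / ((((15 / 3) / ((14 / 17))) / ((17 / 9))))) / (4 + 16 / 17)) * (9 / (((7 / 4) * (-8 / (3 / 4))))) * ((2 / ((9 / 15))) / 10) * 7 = -51 / 80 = -0.64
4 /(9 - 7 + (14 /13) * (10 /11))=286 /213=1.34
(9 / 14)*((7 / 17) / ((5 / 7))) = 63 / 170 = 0.37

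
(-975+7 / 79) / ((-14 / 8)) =308072 / 553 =557.09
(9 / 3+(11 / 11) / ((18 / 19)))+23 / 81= 703 / 162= 4.34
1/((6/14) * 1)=7/3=2.33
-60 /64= -15 /16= -0.94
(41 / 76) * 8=82 / 19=4.32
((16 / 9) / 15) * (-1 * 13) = -208 / 135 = -1.54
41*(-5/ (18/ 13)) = -2665/ 18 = -148.06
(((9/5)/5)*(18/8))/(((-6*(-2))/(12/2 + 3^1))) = 243/400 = 0.61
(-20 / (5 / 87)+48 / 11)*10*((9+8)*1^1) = -642600 / 11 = -58418.18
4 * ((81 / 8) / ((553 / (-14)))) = -81 / 79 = -1.03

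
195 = 195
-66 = -66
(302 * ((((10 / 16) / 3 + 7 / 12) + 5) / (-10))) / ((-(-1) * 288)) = -20989 / 34560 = -0.61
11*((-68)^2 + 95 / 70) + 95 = 50973.93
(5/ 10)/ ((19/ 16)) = 0.42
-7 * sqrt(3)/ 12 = -1.01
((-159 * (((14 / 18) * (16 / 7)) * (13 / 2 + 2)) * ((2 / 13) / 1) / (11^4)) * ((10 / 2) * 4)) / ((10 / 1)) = -28832 / 570999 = -0.05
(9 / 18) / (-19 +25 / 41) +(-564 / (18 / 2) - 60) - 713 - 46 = -3988783 / 4524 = -881.69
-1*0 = 0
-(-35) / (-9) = -35 / 9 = -3.89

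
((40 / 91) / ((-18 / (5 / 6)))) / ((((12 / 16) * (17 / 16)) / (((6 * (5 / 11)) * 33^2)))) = -352000 / 4641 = -75.85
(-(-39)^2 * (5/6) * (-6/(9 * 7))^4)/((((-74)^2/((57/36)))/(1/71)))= -0.00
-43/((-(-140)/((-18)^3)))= 62694/35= 1791.26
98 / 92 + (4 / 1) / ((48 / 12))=95 / 46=2.07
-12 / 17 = -0.71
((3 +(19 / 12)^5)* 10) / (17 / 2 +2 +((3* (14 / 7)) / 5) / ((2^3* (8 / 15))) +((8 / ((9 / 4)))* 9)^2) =16112975 / 128743344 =0.13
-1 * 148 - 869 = -1017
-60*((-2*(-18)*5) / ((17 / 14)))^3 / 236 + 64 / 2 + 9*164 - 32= -826645.59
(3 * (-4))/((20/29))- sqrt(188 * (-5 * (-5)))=-10 * sqrt(47)- 87/5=-85.96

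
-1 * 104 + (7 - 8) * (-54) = -50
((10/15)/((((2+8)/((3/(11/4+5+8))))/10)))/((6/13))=52/189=0.28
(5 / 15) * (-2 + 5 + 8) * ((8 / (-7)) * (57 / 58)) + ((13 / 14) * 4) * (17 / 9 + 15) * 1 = 58.61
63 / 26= 2.42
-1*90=-90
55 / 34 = 1.62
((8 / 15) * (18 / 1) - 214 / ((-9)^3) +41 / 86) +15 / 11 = 40460597 / 3448170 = 11.73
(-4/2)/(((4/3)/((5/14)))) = -15/28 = -0.54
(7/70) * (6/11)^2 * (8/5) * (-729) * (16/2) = -277.62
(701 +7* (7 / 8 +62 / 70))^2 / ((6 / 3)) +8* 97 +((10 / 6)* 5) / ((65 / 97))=255204.71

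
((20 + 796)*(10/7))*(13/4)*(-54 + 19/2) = -1180140/7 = -168591.43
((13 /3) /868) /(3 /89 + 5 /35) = 1157 /40920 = 0.03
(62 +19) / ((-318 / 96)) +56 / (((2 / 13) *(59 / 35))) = 598756 / 3127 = 191.48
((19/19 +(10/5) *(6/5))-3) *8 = 16/5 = 3.20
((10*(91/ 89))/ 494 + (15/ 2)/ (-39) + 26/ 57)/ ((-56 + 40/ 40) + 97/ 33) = -412819/ 75533588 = -0.01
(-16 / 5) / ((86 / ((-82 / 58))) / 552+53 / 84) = -211232 / 34375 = -6.14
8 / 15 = 0.53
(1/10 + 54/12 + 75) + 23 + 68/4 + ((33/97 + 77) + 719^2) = 250821601/485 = 517157.94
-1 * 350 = -350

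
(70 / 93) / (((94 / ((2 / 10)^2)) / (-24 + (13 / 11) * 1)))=-0.01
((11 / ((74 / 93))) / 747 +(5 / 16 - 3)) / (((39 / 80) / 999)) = -5901465 / 1079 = -5469.38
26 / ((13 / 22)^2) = 74.46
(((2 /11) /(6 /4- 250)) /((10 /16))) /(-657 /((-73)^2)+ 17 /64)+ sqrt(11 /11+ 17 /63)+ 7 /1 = 4 * sqrt(35) /21+ 127094921 /18177775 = 8.12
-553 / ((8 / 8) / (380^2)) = -79853200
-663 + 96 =-567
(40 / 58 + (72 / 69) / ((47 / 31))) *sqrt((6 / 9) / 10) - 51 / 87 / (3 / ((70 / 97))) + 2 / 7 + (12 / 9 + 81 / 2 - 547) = -19888775 / 39382 + 43196 *sqrt(15) / 470235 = -504.67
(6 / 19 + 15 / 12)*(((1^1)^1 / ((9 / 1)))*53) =6307 / 684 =9.22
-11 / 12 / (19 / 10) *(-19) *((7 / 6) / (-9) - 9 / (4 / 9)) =-186.81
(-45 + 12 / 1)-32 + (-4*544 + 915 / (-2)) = -5397 / 2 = -2698.50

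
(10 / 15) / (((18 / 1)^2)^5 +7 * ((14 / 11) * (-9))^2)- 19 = -12312756234180005 / 648039801798954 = -19.00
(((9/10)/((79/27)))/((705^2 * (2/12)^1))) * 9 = 729/21813875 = 0.00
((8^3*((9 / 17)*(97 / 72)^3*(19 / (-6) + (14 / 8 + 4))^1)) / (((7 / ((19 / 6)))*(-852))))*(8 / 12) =-537564397 / 886942224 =-0.61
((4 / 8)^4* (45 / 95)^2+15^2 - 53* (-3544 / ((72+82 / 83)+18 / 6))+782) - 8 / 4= 2389812311 / 687344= 3476.88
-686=-686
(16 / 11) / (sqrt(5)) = 16*sqrt(5) / 55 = 0.65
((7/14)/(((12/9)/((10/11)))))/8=15/352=0.04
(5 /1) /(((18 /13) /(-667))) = -43355 /18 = -2408.61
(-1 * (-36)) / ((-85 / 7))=-252 / 85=-2.96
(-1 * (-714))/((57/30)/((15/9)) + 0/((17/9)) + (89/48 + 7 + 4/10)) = 856800/12473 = 68.69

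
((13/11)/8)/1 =13/88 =0.15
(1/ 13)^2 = 1/ 169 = 0.01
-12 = -12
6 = 6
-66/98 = -33/49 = -0.67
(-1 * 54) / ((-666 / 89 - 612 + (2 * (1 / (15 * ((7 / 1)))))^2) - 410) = 26493075 / 505077122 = 0.05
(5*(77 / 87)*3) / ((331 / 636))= 244860 / 9599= 25.51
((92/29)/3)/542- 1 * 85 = -2003999/23577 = -85.00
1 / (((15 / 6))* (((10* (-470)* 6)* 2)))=-1 / 141000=-0.00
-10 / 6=-1.67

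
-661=-661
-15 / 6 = -5 / 2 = -2.50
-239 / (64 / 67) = -16013 / 64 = -250.20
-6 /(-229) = 6 /229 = 0.03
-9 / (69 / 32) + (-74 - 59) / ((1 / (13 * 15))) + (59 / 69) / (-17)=-30426710 / 1173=-25939.22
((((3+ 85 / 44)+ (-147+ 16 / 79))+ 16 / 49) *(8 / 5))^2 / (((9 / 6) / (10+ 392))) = 623016373478406832 / 45328539025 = 13744461.81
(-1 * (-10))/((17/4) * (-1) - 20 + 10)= -40/57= -0.70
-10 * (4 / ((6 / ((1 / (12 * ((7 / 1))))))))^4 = -5 / 126023688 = -0.00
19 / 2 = 9.50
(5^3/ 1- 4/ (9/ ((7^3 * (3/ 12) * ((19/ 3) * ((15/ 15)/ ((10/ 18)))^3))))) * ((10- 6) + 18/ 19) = -15071396/ 2375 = -6345.85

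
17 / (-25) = -17 / 25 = -0.68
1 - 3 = -2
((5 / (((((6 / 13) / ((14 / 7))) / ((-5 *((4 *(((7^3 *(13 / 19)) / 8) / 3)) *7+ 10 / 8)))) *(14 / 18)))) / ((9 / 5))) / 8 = -101905375 / 38304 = -2660.44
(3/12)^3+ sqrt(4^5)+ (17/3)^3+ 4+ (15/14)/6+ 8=2735597/12096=226.16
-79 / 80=-0.99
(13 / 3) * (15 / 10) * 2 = 13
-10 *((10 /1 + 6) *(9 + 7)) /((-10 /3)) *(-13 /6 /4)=-416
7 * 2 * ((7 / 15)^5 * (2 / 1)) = 0.62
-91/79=-1.15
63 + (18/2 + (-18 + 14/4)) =115/2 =57.50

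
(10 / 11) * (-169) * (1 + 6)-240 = -14470 / 11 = -1315.45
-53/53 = -1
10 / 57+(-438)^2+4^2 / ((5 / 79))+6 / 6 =54747923 / 285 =192097.98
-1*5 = -5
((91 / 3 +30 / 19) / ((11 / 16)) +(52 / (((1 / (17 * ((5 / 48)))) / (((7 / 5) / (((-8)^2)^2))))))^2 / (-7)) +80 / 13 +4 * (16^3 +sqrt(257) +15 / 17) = 4 * sqrt(257) +1834532578573554413 / 111588887494656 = 16504.23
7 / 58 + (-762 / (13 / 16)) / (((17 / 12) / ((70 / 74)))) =-296939881 / 474266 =-626.10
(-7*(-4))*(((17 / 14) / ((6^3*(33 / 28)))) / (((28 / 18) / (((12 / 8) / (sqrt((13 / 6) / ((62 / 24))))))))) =17*sqrt(806) / 3432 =0.14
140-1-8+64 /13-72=831 /13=63.92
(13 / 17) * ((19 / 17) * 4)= 988 / 289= 3.42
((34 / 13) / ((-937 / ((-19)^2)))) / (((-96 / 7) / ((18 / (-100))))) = -128877 / 9744800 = -0.01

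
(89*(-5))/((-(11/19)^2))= 160645/121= 1327.64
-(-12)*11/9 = 44/3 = 14.67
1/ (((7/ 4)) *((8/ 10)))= 0.71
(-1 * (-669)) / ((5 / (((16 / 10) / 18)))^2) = 3568 / 16875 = 0.21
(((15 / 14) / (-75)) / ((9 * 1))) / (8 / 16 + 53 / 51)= -17 / 16485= -0.00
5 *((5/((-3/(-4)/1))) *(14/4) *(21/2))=1225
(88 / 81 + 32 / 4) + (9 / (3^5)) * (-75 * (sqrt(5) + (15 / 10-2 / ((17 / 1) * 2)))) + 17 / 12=35801 / 5508-25 * sqrt(5) / 9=0.29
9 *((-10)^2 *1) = 900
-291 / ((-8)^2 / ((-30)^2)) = -65475 / 16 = -4092.19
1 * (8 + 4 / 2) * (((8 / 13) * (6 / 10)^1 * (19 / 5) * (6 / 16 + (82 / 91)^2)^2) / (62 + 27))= 70491480765 / 317364919508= 0.22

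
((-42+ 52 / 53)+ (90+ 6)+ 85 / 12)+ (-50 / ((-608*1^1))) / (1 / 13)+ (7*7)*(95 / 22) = 274.72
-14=-14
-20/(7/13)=-260/7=-37.14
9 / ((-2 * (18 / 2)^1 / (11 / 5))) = -11 / 10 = -1.10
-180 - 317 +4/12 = -1490/3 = -496.67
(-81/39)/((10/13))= -27/10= -2.70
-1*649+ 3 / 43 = -27904 / 43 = -648.93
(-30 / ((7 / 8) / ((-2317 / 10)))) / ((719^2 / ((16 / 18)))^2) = 169472 / 7215714239067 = 0.00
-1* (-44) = 44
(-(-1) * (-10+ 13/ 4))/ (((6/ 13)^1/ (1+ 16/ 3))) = -741/ 8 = -92.62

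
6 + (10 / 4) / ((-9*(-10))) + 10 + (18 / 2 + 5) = 1081 / 36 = 30.03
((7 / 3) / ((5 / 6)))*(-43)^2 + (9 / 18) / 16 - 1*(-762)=950277 / 160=5939.23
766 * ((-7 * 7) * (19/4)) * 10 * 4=-7131460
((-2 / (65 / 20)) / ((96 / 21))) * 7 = -0.94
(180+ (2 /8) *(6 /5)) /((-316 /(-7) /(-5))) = -12621 /632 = -19.97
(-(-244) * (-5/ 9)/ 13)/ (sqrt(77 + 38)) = -244 * sqrt(115)/ 2691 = -0.97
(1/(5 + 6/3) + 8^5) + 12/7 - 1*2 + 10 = 229445/7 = 32777.86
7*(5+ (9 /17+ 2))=896 /17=52.71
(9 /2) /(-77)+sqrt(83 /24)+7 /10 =247 /385+sqrt(498) /12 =2.50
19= 19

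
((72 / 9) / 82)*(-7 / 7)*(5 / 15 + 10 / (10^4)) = -1003 / 30750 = -0.03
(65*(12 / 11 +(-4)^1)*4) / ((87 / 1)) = -8320 / 957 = -8.69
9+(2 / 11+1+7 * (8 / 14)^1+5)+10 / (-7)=1367 / 77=17.75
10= 10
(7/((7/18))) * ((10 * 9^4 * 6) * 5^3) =885735000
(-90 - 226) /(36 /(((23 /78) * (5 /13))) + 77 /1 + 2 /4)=-72680 /90833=-0.80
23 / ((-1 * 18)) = -23 / 18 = -1.28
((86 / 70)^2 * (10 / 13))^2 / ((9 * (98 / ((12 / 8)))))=3418801 / 1491201075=0.00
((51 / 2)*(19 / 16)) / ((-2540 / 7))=-6783 / 81280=-0.08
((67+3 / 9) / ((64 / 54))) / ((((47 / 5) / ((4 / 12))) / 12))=4545 / 188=24.18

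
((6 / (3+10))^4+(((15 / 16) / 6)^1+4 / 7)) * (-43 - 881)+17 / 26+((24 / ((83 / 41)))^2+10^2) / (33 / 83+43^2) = -519272634641843 / 727762841000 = -713.52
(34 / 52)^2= 289 / 676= 0.43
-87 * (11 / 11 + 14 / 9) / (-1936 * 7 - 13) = 667 / 40695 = 0.02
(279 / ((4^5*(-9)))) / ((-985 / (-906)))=-14043 / 504320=-0.03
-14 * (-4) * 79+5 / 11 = 4424.45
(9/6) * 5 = 15/2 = 7.50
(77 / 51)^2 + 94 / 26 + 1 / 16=3222997 / 541008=5.96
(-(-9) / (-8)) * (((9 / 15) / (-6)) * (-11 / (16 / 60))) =-297 / 64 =-4.64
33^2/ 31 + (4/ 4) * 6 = 1275/ 31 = 41.13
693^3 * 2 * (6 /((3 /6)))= 7987501368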